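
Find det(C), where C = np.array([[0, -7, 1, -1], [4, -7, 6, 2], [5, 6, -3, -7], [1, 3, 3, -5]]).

Expand along row 1 (it has 1 zero):
  − (-7) · M_12   where M_12 = det([4 6 2; 5 -3 -7; 1 3 -5]) = 288
  + (1) · M_13   where M_13 = det([4 -7 2; 5 6 -7; 1 3 -5]) = -144
  − (-1) · M_14   where M_14 = det([4 -7 6; 5 6 -3; 1 3 3]) = 288
det = (-1)·(-7)·(288) + (+1)·(1)·(-144) + (-1)·(-1)·(288) = 2160

2160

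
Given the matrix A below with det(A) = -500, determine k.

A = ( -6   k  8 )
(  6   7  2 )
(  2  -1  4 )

Expanding along the column containing k, det(A) is linear in k: det(A) = (-20)·k + (-340).
Set (-20)·k + (-340) = -500  ⇒  (-20)·k = -160  ⇒  k = 8.

8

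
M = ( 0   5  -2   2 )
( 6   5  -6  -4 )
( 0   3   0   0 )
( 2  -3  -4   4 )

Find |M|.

Expand along row 3 (it has 3 zeros):
  − (3) · M_32   where M_32 = det([0 -2 2; 6 -6 -4; 2 -4 4]) = 40
det = (-1)·(3)·(40) = -120

The determinant is -120.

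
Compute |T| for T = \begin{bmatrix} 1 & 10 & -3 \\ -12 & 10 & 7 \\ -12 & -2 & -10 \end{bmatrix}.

Expand along row 1:
  + 1 · |10 7; -2 -10| = 1·(-100 − (-14)) = -86
  − 10 · |-12 7; -12 -10| = −10·(120 − (-84)) = -2040
  + (-3) · |-12 10; -12 -2| = (-3)·(24 − (-120)) = -432
Sum: (-86) + (-2040) + (-432) = -2558

-2558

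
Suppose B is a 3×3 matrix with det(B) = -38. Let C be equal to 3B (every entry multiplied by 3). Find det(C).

For a 3×3 matrix, det(3B) = 3^3·det(B) = 27·det(B).
det(C) = (27)·(-38) = -1026

The determinant is -1026.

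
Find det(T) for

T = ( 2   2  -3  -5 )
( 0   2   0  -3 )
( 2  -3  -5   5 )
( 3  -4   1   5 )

-71

Expand along row 2 (it has 2 zeros):
  + (2) · M_22   where M_22 = det([2 -3 -5; 2 -5 5; 3 1 5]) = -160
  + (-3) · M_24   where M_24 = det([2 2 -3; 2 -3 -5; 3 -4 1]) = -83
det = (+1)·(2)·(-160) + (+1)·(-3)·(-83) = -71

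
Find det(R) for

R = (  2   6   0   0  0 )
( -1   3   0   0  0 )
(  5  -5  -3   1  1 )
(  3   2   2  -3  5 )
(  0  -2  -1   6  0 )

1128

R is block lower-triangular with a 2×2 block and a 3×3 block on the diagonal, so its determinant equals the product of the determinants of the diagonal blocks.
det of the 2×2 block = 12
det of the 3×3 block = 94
det = (12)·(94) = 1128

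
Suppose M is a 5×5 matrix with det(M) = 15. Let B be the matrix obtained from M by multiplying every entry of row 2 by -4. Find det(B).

|B| = -60

Scaling one row by -4 multiplies the determinant by -4.
det(B) = (-4)·(15) = -60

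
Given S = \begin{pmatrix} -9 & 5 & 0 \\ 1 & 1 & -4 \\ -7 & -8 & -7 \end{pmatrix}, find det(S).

526

Expand along column 3:
  − (-4) · |-9 5; -7 -8| = −(-4)·(72 − (-35)) = 428
  + (-7) · |-9 5; 1 1| = (-7)·(-9 − 5) = 98
Sum: (428) + (98) = 526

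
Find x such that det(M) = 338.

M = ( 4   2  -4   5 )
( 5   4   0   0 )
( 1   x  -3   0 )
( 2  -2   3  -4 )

x = 0

Expanding along the column containing x, det(M) is linear in x: det(M) = (5)·x + (338).
Set (5)·x + (338) = 338  ⇒  (5)·x = 0  ⇒  x = 0.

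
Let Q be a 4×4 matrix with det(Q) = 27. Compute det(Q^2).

det(Q^2) = (det Q)^2 = (27)^2 = 729

729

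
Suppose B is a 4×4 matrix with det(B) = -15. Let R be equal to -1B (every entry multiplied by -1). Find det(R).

For a 4×4 matrix, det(-1B) = (-1)^4·det(B) = 1·det(B).
det(R) = (1)·(-15) = -15

-15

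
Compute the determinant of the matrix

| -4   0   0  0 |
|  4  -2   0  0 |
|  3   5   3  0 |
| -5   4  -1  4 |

96

The matrix is lower triangular, so the determinant is the product of the diagonal entries:
det = (-4) · (-2) · (3) · (4) = 96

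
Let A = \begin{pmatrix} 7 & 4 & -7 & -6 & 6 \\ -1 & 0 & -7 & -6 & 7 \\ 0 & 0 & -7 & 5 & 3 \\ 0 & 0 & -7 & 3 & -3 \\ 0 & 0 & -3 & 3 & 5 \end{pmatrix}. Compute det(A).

A is block upper-triangular with a 2×2 block and a 3×3 block on the diagonal, so its determinant equals the product of the determinants of the diagonal blocks.
det of the 2×2 block = 4
det of the 3×3 block = 16
det = (4)·(16) = 64

64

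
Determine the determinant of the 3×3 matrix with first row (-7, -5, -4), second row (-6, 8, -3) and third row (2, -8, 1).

-16

Expand along row 1:
  + (-7) · |8 -3; -8 1| = (-7)·(8 − 24) = 112
  − (-5) · |-6 -3; 2 1| = −(-5)·(-6 − (-6)) = 0
  + (-4) · |-6 8; 2 -8| = (-4)·(48 − 16) = -128
Sum: (112) + (0) + (-128) = -16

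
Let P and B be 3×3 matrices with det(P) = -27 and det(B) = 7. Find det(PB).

det(PB) = det(P)·det(B) = (-27)·(7) = -189

|PB| = -189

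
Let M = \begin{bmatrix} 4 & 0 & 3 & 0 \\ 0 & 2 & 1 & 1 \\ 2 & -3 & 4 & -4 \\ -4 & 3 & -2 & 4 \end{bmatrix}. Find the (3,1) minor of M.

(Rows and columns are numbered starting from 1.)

Delete row 3 and column 1; the remaining 3×3 submatrix is [0 3 0; 2 1 1; 3 -2 4].
Its determinant is -15.

-15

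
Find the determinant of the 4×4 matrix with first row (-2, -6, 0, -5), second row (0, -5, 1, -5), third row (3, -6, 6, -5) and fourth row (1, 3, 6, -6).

Expand along row 1 (it has 1 zero):
  + (-2) · M_11   where M_11 = det([-5 1 -5; -6 6 -5; 3 6 -6]) = 249
  − (-6) · M_12   where M_12 = det([0 1 -5; 3 6 -5; 1 6 -6]) = -47
  − (-5) · M_14   where M_14 = det([0 -5 1; 3 -6 6; 1 3 6]) = 75
det = (+1)·(-2)·(249) + (-1)·(-6)·(-47) + (-1)·(-5)·(75) = -405

-405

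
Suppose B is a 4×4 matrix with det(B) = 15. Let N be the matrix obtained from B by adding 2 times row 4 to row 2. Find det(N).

|N| = 15

Adding a multiple of one row to another leaves the determinant unchanged.
det(N) = (1)·(15) = 15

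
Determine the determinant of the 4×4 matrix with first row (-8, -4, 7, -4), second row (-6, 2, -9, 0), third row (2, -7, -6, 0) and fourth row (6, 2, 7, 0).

The determinant is -1168.

Expand along column 4 (it has 3 zeros):
  − (-4) · M_14   where M_14 = det([-6 2 -9; 2 -7 -6; 6 2 7]) = -292
det = (-1)·(-4)·(-292) = -1168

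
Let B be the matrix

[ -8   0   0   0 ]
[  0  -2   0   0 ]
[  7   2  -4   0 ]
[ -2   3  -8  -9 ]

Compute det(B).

B is lower triangular, so det(B) is the product of the diagonal entries:
det = (-8) · (-2) · (-4) · (-9) = 576

The determinant is 576.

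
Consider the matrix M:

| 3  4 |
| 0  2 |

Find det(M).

det(M) = 6

det(M) = 3·2 − 4·0 = 6 − 0 = 6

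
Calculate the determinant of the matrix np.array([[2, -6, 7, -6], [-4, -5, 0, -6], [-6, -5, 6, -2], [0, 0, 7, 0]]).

Expand along row 4 (it has 3 zeros):
  − (7) · M_43   where M_43 = det([2 -6 -6; -4 -5 -6; -6 -5 -2]) = -148
det = (-1)·(7)·(-148) = 1036

1036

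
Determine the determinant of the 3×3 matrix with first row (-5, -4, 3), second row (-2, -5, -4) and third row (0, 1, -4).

Expand along column 1:
  + (-5) · |-5 -4; 1 -4| = (-5)·(20 − (-4)) = -120
  − (-2) · |-4 3; 1 -4| = −(-2)·(16 − 3) = 26
Sum: (-120) + (26) = -94

-94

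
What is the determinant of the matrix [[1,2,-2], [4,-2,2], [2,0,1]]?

The determinant is -10.

Expand along column 2:
  − 2 · |4 2; 2 1| = −2·(4 − 4) = 0
  + (-2) · |1 -2; 2 1| = (-2)·(1 − (-4)) = -10
Sum: (0) + (-10) = -10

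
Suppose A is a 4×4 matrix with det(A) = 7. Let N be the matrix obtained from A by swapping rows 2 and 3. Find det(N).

Swapping two rows multiplies the determinant by −1.
det(N) = (-1)·(7) = -7

-7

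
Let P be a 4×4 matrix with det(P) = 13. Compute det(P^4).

det(P^4) = (det P)^4 = (13)^4 = 28561

The determinant is 28561.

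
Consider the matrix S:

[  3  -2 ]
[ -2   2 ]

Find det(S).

2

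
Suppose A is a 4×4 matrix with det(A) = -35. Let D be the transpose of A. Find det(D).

|D| = -35

det(Aᵀ) = det(A).
det(D) = (1)·(-35) = -35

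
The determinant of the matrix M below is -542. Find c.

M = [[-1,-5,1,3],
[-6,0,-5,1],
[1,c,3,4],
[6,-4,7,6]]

7

Expanding along the row containing c, det(M) is linear in c: det(M) = (-43)·c + (-241).
Set (-43)·c + (-241) = -542  ⇒  (-43)·c = -301  ⇒  c = 7.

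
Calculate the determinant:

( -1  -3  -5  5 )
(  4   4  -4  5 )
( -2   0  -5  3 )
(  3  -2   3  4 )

The determinant is -375.

Expand along row 3 (it has 1 zero):
  + (-2) · M_31   where M_31 = det([-3 -5 5; 4 -4 5; -2 3 4]) = 243
  + (-5) · M_33   where M_33 = det([-1 -3 5; 4 4 5; 3 -2 4]) = -123
  − (3) · M_34   where M_34 = det([-1 -3 -5; 4 4 -4; 3 -2 3]) = 168
det = (+1)·(-2)·(243) + (+1)·(-5)·(-123) + (-1)·(3)·(168) = -375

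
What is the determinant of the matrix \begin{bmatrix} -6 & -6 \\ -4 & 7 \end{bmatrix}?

det = (-6)·7 − (-6)·(-4) = -42 − 24 = -66

-66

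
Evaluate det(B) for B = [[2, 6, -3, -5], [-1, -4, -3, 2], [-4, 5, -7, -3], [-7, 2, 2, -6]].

-1449

Expand along row 1:
  + (2) · M_11   where M_11 = det([-4 -3 2; 5 -7 -3; 2 2 -6]) = -216
  − (6) · M_12   where M_12 = det([-1 -3 2; -4 -7 -3; -7 2 -6]) = -153
  + (-3) · M_13   where M_13 = det([-1 -4 2; -4 5 -3; -7 2 -6]) = 90
  − (-5) · M_14   where M_14 = det([-1 -4 -3; -4 5 -7; -7 2 2]) = -333
det = (+1)·(2)·(-216) + (-1)·(6)·(-153) + (+1)·(-3)·(90) + (-1)·(-5)·(-333) = -1449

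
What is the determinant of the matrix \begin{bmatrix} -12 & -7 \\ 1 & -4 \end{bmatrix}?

det = (-12)·(-4) − (-7)·1 = 48 − (-7) = 55

The determinant is 55.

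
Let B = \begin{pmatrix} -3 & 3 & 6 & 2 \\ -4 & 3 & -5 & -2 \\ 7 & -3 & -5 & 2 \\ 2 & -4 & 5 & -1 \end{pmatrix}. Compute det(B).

Expand along row 1:
  + (-3) · M_11   where M_11 = det([3 -5 -2; -3 -5 2; -4 5 -1]) = 110
  − (3) · M_12   where M_12 = det([-4 -5 -2; 7 -5 2; 2 5 -1]) = -125
  + (6) · M_13   where M_13 = det([-4 3 -2; 7 -3 2; 2 -4 -1]) = 33
  − (2) · M_14   where M_14 = det([-4 3 -5; 7 -3 -5; 2 -4 5]) = 115
det = (+1)·(-3)·(110) + (-1)·(3)·(-125) + (+1)·(6)·(33) + (-1)·(2)·(115) = 13

|B| = 13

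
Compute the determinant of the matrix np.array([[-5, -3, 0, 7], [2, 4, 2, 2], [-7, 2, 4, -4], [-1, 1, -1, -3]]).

690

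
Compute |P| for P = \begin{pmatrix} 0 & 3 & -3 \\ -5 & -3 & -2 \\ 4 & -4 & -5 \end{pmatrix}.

Expand along column 1:
  − (-5) · |3 -3; -4 -5| = −(-5)·(-15 − 12) = -135
  + 4 · |3 -3; -3 -2| = 4·(-6 − 9) = -60
Sum: (-135) + (-60) = -195

det(P) = -195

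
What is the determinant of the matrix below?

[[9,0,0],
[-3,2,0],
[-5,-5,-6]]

The matrix is lower triangular, so the determinant is the product of the diagonal entries:
det = (9) · (2) · (-6) = -108

-108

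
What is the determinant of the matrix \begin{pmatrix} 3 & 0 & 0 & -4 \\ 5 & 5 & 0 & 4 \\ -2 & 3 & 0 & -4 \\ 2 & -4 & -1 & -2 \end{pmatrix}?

-196

Expand along column 3 (it has 3 zeros):
  − (-1) · M_43   where M_43 = det([3 0 -4; 5 5 4; -2 3 -4]) = -196
det = (-1)·(-1)·(-196) = -196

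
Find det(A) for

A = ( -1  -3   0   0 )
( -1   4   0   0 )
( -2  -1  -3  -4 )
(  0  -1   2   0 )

A is block lower-triangular with a 2×2 block and a 2×2 block on the diagonal, so its determinant equals the product of the determinants of the diagonal blocks.
det of the 2×2 block = -7
det of the 2×2 block = 8
det = (-7)·(8) = -56

-56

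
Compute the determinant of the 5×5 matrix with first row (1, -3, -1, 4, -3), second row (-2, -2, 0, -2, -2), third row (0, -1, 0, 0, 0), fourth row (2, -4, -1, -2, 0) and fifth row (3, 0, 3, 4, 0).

Expand along row 3 (it has 4 zeros):
  − (-1) · M_32   where M_32 = det([1 -1 4 -3; -2 0 -2 -2; 2 -1 -2 0; 3 3 4 0]) = -170
det = (-1)·(-1)·(-170) = -170

-170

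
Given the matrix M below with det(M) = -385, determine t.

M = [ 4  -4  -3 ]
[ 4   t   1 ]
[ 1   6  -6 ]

9

Expanding along the row containing t, det(M) is linear in t: det(M) = (-21)·t + (-196).
Set (-21)·t + (-196) = -385  ⇒  (-21)·t = -189  ⇒  t = 9.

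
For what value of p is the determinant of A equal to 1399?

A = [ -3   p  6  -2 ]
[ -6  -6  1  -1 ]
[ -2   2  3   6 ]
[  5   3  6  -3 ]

Expanding along the column containing p, det(A) is linear in p: det(A) = (-321)·p + (-1169).
Set (-321)·p + (-1169) = 1399  ⇒  (-321)·p = 2568  ⇒  p = -8.

p = -8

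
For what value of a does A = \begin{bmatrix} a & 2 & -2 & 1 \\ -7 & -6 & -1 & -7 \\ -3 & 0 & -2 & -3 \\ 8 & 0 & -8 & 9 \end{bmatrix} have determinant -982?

Expanding along the column containing a, det(A) is linear in a: det(A) = (252)·a + (-226).
Set (252)·a + (-226) = -982  ⇒  (252)·a = -756  ⇒  a = -3.

-3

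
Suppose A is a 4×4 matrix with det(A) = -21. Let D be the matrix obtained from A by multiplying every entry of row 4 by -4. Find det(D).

The determinant is 84.

Scaling one row by -4 multiplies the determinant by -4.
det(D) = (-4)·(-21) = 84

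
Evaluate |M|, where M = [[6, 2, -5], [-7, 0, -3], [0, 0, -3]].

-42

Expand along row 3:
  + (-3) · |6 2; -7 0| = (-3)·(0 − (-14)) = -42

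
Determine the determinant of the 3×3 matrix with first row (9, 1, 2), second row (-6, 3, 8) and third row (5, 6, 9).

The determinant is -197.

Expand along row 1:
  + 9 · |3 8; 6 9| = 9·(27 − 48) = -189
  − 1 · |-6 8; 5 9| = −1·(-54 − 40) = 94
  + 2 · |-6 3; 5 6| = 2·(-36 − 15) = -102
Sum: (-189) + (94) + (-102) = -197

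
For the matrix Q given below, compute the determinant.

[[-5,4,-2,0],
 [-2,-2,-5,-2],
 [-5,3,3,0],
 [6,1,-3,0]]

Expand along column 4 (it has 3 zeros):
  + (-2) · M_24   where M_24 = det([-5 4 -2; -5 3 3; 6 1 -3]) = 118
det = (+1)·(-2)·(118) = -236

-236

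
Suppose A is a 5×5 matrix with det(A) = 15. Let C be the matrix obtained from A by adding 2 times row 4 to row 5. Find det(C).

Adding a multiple of one row to another leaves the determinant unchanged.
det(C) = (1)·(15) = 15

The determinant is 15.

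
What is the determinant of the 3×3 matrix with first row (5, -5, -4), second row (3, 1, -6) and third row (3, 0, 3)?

162

Expand along column 2:
  − (-5) · |3 -6; 3 3| = −(-5)·(9 − (-18)) = 135
  + 1 · |5 -4; 3 3| = 1·(15 − (-12)) = 27
Sum: (135) + (27) = 162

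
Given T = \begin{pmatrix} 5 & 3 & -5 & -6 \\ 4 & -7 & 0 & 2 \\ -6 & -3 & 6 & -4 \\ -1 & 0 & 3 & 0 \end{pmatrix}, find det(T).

det(T) = -1132

Expand along row 4 (it has 2 zeros):
  − (-1) · M_41   where M_41 = det([3 -5 -6; -7 0 2; -3 6 -4]) = 386
  − (3) · M_43   where M_43 = det([5 3 -6; 4 -7 2; -6 -3 -4]) = 506
det = (-1)·(-1)·(386) + (-1)·(3)·(506) = -1132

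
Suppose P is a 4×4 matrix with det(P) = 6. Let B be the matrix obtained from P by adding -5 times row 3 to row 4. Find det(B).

|B| = 6

Adding a multiple of one row to another leaves the determinant unchanged.
det(B) = (1)·(6) = 6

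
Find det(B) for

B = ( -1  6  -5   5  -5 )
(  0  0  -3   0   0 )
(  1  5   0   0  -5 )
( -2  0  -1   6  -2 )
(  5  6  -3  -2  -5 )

-768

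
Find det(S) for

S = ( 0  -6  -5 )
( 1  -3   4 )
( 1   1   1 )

Expand along column 1:
  − 1 · |-6 -5; 1 1| = −1·(-6 − (-5)) = 1
  + 1 · |-6 -5; -3 4| = 1·(-24 − 15) = -39
Sum: (1) + (-39) = -38

|S| = -38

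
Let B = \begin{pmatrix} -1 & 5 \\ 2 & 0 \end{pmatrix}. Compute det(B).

det(B) = (-1)·0 − 5·2 = 0 − 10 = -10

-10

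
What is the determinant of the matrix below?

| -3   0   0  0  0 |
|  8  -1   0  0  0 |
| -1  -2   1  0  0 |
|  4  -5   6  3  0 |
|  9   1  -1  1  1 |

9

The matrix is lower triangular, so the determinant is the product of the diagonal entries:
det = (-3) · (-1) · (1) · (3) · (1) = 9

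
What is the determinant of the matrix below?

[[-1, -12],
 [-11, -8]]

det = (-1)·(-8) − (-12)·(-11) = 8 − 132 = -124

-124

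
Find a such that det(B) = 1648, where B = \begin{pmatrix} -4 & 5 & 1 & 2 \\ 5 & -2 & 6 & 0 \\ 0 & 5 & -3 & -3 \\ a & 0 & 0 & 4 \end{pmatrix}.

6

Expanding along the column containing a, det(B) is linear in a: det(B) = (144)·a + (784).
Set (144)·a + (784) = 1648  ⇒  (144)·a = 864  ⇒  a = 6.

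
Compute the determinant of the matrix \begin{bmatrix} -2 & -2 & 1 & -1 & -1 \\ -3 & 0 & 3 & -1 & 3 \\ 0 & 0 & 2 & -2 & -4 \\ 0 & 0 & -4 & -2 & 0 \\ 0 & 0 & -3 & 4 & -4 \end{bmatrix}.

The determinant is -816.

The matrix is block upper-triangular with a 2×2 block and a 3×3 block on the diagonal, so its determinant equals the product of the determinants of the diagonal blocks.
det of the 2×2 block = -6
det of the 3×3 block = 136
det = (-6)·(136) = -816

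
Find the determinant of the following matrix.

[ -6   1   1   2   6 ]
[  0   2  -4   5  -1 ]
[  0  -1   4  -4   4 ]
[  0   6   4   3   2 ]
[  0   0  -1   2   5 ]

-690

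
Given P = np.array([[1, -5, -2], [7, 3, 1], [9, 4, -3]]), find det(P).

The determinant is -165.

Expand along row 1:
  + 1 · |3 1; 4 -3| = 1·(-9 − 4) = -13
  − (-5) · |7 1; 9 -3| = −(-5)·(-21 − 9) = -150
  + (-2) · |7 3; 9 4| = (-2)·(28 − 27) = -2
Sum: (-13) + (-150) + (-2) = -165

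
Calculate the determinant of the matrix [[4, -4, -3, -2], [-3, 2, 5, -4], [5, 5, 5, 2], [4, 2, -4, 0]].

Expand along row 4 (it has 1 zero):
  − (4) · M_41   where M_41 = det([-4 -3 -2; 2 5 -4; 5 5 2]) = -18
  + (2) · M_42   where M_42 = det([4 -3 -2; -3 5 -4; 5 5 2]) = 242
  − (-4) · M_43   where M_43 = det([4 -4 -2; -3 2 -4; 5 5 2]) = 202
det = (-1)·(4)·(-18) + (+1)·(2)·(242) + (-1)·(-4)·(202) = 1364

1364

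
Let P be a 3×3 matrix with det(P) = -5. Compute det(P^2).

The determinant is 25.

det(P^2) = (det P)^2 = (-5)^2 = 25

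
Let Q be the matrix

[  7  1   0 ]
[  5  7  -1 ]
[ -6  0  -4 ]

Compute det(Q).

det(Q) = -170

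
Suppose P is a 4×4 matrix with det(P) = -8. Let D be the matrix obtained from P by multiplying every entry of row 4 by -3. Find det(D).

Scaling one row by -3 multiplies the determinant by -3.
det(D) = (-3)·(-8) = 24

The determinant is 24.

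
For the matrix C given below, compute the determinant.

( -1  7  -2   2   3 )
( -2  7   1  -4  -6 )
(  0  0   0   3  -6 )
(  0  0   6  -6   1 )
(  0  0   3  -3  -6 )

det(C) = 819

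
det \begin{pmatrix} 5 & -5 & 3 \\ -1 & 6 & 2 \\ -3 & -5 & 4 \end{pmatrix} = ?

249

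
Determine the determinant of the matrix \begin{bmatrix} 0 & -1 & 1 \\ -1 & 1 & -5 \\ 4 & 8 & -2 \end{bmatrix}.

Expand along column 1:
  − (-1) · |-1 1; 8 -2| = −(-1)·(2 − 8) = -6
  + 4 · |-1 1; 1 -5| = 4·(5 − 1) = 16
Sum: (-6) + (16) = 10

10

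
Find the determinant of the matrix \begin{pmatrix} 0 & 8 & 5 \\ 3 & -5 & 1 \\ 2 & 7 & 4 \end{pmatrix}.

The determinant is 75.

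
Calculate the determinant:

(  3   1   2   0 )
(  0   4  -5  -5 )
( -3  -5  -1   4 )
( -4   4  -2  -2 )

-136

Expand along row 1 (it has 1 zero):
  + (3) · M_11   where M_11 = det([4 -5 -5; -5 -1 4; 4 -2 -2]) = -60
  − (1) · M_12   where M_12 = det([0 -5 -5; -3 -1 4; -4 -2 -2]) = 100
  + (2) · M_13   where M_13 = det([0 4 -5; -3 -5 4; -4 4 -2]) = 72
det = (+1)·(3)·(-60) + (-1)·(1)·(100) + (+1)·(2)·(72) = -136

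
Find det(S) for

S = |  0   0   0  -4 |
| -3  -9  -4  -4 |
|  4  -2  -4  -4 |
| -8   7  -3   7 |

Expand along row 1 (it has 3 zeros):
  − (-4) · M_14   where M_14 = det([-3 -9 -4; 4 -2 -4; -8 7 -3]) = -546
det = (-1)·(-4)·(-546) = -2184

-2184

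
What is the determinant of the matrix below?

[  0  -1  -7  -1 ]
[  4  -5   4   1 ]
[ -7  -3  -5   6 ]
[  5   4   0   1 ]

Expand along row 1 (it has 1 zero):
  − (-1) · M_12   where M_12 = det([4 4 1; -7 -5 6; 5 0 1]) = 153
  + (-7) · M_13   where M_13 = det([4 -5 1; -7 -3 6; 5 4 1]) = -306
  − (-1) · M_14   where M_14 = det([4 -5 4; -7 -3 -5; 5 4 0]) = 153
det = (-1)·(-1)·(153) + (+1)·(-7)·(-306) + (-1)·(-1)·(153) = 2448

2448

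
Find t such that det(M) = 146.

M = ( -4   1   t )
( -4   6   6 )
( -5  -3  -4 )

Expanding along the row containing t, det(M) is linear in t: det(M) = (42)·t + (-22).
Set (42)·t + (-22) = 146  ⇒  (42)·t = 168  ⇒  t = 4.

4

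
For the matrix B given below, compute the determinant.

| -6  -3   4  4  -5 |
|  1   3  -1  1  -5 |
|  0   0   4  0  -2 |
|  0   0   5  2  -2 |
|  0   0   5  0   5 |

-900

B is block upper-triangular with a 2×2 block and a 3×3 block on the diagonal, so its determinant equals the product of the determinants of the diagonal blocks.
det of the 2×2 block = -15
det of the 3×3 block = 60
det = (-15)·(60) = -900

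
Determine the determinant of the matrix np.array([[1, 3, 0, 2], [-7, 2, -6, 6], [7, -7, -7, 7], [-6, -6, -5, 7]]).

Expand along row 1 (it has 1 zero):
  + (1) · M_11   where M_11 = det([2 -6 6; -7 -7 7; -6 -5 7]) = -112
  − (3) · M_12   where M_12 = det([-7 -6 6; 7 -7 7; -6 -5 7]) = 182
  − (2) · M_14   where M_14 = det([-7 2 -6; 7 -7 -7; -6 -6 -5]) = 707
det = (+1)·(1)·(-112) + (-1)·(3)·(182) + (-1)·(2)·(707) = -2072

-2072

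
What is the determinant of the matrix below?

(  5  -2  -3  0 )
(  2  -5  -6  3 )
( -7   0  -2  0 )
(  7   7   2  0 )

Expand along column 4 (it has 3 zeros):
  + (3) · M_24   where M_24 = det([5 -2 -3; -7 0 -2; 7 7 2]) = 217
det = (+1)·(3)·(217) = 651

651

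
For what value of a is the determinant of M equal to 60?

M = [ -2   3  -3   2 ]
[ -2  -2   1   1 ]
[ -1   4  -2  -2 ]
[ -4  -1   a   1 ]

Expanding along the row containing a, det(M) is linear in a: det(M) = (35)·a + (-10).
Set (35)·a + (-10) = 60  ⇒  (35)·a = 70  ⇒  a = 2.

2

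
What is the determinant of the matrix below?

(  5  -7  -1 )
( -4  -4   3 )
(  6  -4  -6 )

182

Expand along row 1:
  + 5 · |-4 3; -4 -6| = 5·(24 − (-12)) = 180
  − (-7) · |-4 3; 6 -6| = −(-7)·(24 − 18) = 42
  + (-1) · |-4 -4; 6 -4| = (-1)·(16 − (-24)) = -40
Sum: (180) + (42) + (-40) = 182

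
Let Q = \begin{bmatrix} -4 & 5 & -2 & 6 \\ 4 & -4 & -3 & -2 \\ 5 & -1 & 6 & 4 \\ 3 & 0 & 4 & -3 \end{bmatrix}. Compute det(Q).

Expand along row 4 (it has 1 zero):
  − (3) · M_41   where M_41 = det([5 -2 6; -4 -3 -2; -1 6 4]) = -198
  − (4) · M_43   where M_43 = det([-4 5 6; 4 -4 -2; 5 -1 4]) = 38
  + (-3) · M_44   where M_44 = det([-4 5 -2; 4 -4 -3; 5 -1 6]) = -119
det = (-1)·(3)·(-198) + (-1)·(4)·(38) + (+1)·(-3)·(-119) = 799

799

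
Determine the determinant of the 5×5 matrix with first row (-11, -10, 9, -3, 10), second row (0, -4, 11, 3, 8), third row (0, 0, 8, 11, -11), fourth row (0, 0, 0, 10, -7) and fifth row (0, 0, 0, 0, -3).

The matrix is upper triangular, so the determinant is the product of the diagonal entries:
det = (-11) · (-4) · (8) · (10) · (-3) = -10560

-10560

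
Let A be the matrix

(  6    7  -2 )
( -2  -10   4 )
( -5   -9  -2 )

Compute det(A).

232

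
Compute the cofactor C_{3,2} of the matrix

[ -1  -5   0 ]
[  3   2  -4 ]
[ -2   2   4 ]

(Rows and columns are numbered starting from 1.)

-4

Delete row 3 and column 2; the remaining 2×2 submatrix is [-1 0; 3 -4].
Its determinant is (-1)·(-4) − 0·3 = 4.
The cofactor carries sign (−1)^(3+2) = −1, so C_{3,2} = −(4) = -4.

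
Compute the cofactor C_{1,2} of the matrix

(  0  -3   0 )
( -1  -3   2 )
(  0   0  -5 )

-5

Delete row 1 and column 2; the remaining 2×2 submatrix is [-1 2; 0 -5].
Its determinant is (-1)·(-5) − 2·0 = 5.
The cofactor carries sign (−1)^(1+2) = −1, so C_{1,2} = −(5) = -5.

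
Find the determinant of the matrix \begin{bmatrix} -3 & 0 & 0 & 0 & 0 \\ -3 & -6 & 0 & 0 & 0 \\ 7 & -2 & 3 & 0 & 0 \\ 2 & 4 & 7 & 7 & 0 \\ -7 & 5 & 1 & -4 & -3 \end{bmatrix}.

The matrix is lower triangular, so the determinant is the product of the diagonal entries:
det = (-3) · (-6) · (3) · (7) · (-3) = -1134

-1134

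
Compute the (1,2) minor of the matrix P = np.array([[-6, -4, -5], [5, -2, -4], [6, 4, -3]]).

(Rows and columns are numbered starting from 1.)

9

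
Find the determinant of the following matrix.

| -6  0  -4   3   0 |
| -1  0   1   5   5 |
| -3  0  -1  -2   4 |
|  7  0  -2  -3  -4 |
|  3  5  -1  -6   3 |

The determinant is -5885.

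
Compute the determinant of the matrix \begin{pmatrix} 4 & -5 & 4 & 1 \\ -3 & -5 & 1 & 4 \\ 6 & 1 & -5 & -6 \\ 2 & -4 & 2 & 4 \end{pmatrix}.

738

Expand along row 1:
  + (4) · M_11   where M_11 = det([-5 1 4; 1 -5 -6; -4 2 4]) = -12
  − (-5) · M_12   where M_12 = det([-3 1 4; 6 -5 -6; 2 2 4]) = 76
  + (4) · M_13   where M_13 = det([-3 -5 4; 6 1 -6; 2 -4 4]) = 136
  − (1) · M_14   where M_14 = det([-3 -5 1; 6 1 -5; 2 -4 2]) = 138
det = (+1)·(4)·(-12) + (-1)·(-5)·(76) + (+1)·(4)·(136) + (-1)·(1)·(138) = 738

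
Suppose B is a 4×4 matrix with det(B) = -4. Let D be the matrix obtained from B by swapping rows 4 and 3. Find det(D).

|D| = 4

Swapping two rows multiplies the determinant by −1.
det(D) = (-1)·(-4) = 4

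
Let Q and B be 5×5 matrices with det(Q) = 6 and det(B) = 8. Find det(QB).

det(QB) = det(Q)·det(B) = (6)·(8) = 48

48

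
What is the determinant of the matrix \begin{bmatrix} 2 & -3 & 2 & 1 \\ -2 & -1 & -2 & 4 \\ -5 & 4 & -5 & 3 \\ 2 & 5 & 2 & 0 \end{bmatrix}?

Expand along row 4 (it has 1 zero):
  − (2) · M_41   where M_41 = det([-3 2 1; -1 -2 4; 4 -5 3]) = 9
  + (5) · M_42   where M_42 = det([2 2 1; -2 -2 4; -5 -5 3]) = 0
  − (2) · M_43   where M_43 = det([2 -3 1; -2 -1 4; -5 4 3]) = -9
det = (-1)·(2)·(9) + (+1)·(5)·(0) + (-1)·(2)·(-9) = 0

0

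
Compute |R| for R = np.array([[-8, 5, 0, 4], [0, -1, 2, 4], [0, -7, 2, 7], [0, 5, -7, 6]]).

-1992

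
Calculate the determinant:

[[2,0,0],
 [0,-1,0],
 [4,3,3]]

-6

The matrix is lower triangular, so the determinant is the product of the diagonal entries:
det = (2) · (-1) · (3) = -6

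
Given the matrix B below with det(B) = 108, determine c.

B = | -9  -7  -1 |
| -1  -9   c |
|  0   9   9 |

c = -7

Expanding along the row containing c, det(B) is linear in c: det(B) = (81)·c + (675).
Set (81)·c + (675) = 108  ⇒  (81)·c = -567  ⇒  c = -7.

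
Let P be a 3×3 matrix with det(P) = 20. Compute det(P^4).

det(P^4) = (det P)^4 = (20)^4 = 160000

160000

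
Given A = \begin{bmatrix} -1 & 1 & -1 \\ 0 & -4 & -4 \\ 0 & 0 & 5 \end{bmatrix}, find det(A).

The determinant is 20.

A is upper triangular, so det(A) is the product of the diagonal entries:
det = (-1) · (-4) · (5) = 20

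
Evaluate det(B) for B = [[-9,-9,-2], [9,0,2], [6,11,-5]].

-513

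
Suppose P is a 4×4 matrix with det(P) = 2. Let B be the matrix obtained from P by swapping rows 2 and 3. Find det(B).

-2

Swapping two rows multiplies the determinant by −1.
det(B) = (-1)·(2) = -2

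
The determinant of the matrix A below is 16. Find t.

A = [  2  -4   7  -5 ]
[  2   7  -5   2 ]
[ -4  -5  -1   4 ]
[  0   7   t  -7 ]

Expanding along the row containing t, det(A) is linear in t: det(A) = (-50)·t + (-84).
Set (-50)·t + (-84) = 16  ⇒  (-50)·t = 100  ⇒  t = -2.

-2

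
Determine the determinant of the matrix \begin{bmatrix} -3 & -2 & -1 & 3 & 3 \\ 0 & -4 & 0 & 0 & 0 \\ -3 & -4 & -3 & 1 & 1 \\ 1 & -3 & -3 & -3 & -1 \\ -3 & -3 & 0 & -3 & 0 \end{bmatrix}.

-432

Expand along row 2 (it has 4 zeros):
  + (-4) · M_22   where M_22 = det([-3 -1 3 3; -3 -3 1 1; 1 -3 -3 -1; -3 0 -3 0]) = 108
det = (+1)·(-4)·(108) = -432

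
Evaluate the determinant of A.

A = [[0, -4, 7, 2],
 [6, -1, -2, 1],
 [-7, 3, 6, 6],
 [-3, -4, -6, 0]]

Expand along row 1 (it has 1 zero):
  − (-4) · M_12   where M_12 = det([6 -2 1; -7 6 6; -3 -6 0]) = 312
  + (7) · M_13   where M_13 = det([6 -1 1; -7 3 6; -3 -4 0]) = 199
  − (2) · M_14   where M_14 = det([6 -1 -2; -7 3 6; -3 -4 -6]) = 22
det = (-1)·(-4)·(312) + (+1)·(7)·(199) + (-1)·(2)·(22) = 2597

2597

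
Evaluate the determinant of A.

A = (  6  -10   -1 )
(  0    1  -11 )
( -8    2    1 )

Expand along column 1:
  + 6 · |1 -11; 2 1| = 6·(1 − (-22)) = 138
  + (-8) · |-10 -1; 1 -11| = (-8)·(110 − (-1)) = -888
Sum: (138) + (-888) = -750

|A| = -750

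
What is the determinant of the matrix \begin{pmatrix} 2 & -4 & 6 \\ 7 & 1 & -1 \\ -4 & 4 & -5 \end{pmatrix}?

Expand along column 1:
  + 2 · |1 -1; 4 -5| = 2·(-5 − (-4)) = -2
  − 7 · |-4 6; 4 -5| = −7·(20 − 24) = 28
  + (-4) · |-4 6; 1 -1| = (-4)·(4 − 6) = 8
Sum: (-2) + (28) + (8) = 34

The determinant is 34.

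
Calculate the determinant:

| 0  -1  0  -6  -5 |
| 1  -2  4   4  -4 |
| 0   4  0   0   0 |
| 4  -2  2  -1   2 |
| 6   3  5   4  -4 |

Expand along row 3 (it has 4 zeros):
  − (4) · M_32   where M_32 = det([0 0 -6 -5; 1 4 4 -4; 4 2 -1 2; 6 5 4 -4]) = -587
det = (-1)·(4)·(-587) = 2348

2348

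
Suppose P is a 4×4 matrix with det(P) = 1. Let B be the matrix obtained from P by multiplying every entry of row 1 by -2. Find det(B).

|B| = -2

Scaling one row by -2 multiplies the determinant by -2.
det(B) = (-2)·(1) = -2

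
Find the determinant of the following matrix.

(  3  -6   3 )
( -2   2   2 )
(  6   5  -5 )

-138

Expand along row 1:
  + 3 · |2 2; 5 -5| = 3·(-10 − 10) = -60
  − (-6) · |-2 2; 6 -5| = −(-6)·(10 − 12) = -12
  + 3 · |-2 2; 6 5| = 3·(-10 − 12) = -66
Sum: (-60) + (-12) + (-66) = -138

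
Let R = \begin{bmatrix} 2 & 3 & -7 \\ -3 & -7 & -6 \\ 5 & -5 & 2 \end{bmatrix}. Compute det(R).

det(R) = -510

Expand along row 1:
  + 2 · |-7 -6; -5 2| = 2·(-14 − 30) = -88
  − 3 · |-3 -6; 5 2| = −3·(-6 − (-30)) = -72
  + (-7) · |-3 -7; 5 -5| = (-7)·(15 − (-35)) = -350
Sum: (-88) + (-72) + (-350) = -510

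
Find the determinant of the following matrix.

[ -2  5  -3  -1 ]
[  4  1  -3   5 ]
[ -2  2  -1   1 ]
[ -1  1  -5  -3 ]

The determinant is -314.

Expand along row 1:
  + (-2) · M_11   where M_11 = det([1 -3 5; 2 -1 1; 1 -5 -3]) = -58
  − (5) · M_12   where M_12 = det([4 -3 5; -2 -1 1; -1 -5 -3]) = 98
  + (-3) · M_13   where M_13 = det([4 1 5; -2 2 1; -1 1 -3]) = -35
  − (-1) · M_14   where M_14 = det([4 1 -3; -2 2 -1; -1 1 -5]) = -45
det = (+1)·(-2)·(-58) + (-1)·(5)·(98) + (+1)·(-3)·(-35) + (-1)·(-1)·(-45) = -314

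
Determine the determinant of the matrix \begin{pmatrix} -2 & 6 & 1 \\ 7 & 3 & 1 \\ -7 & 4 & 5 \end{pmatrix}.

-225

Expand along row 1:
  + (-2) · |3 1; 4 5| = (-2)·(15 − 4) = -22
  − 6 · |7 1; -7 5| = −6·(35 − (-7)) = -252
  + 1 · |7 3; -7 4| = 1·(28 − (-21)) = 49
Sum: (-22) + (-252) + (49) = -225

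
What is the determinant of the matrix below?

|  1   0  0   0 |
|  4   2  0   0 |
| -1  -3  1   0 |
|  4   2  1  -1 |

The determinant is -2.

The matrix is lower triangular, so the determinant is the product of the diagonal entries:
det = (1) · (2) · (1) · (-1) = -2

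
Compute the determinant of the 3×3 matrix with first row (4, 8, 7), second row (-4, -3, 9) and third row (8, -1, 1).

828

Expand along row 1:
  + 4 · |-3 9; -1 1| = 4·(-3 − (-9)) = 24
  − 8 · |-4 9; 8 1| = −8·(-4 − 72) = 608
  + 7 · |-4 -3; 8 -1| = 7·(4 − (-24)) = 196
Sum: (24) + (608) + (196) = 828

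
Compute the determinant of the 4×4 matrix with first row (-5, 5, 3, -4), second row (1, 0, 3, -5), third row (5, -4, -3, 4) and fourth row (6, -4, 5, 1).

The determinant is 181.

Expand along row 2 (it has 1 zero):
  − (1) · M_21   where M_21 = det([5 3 -4; -4 -3 4; -4 5 1]) = -23
  − (3) · M_23   where M_23 = det([-5 5 -4; 5 -4 4; 6 -4 1]) = 19
  + (-5) · M_24   where M_24 = det([-5 5 3; 5 -4 -3; 6 -4 5]) = -43
det = (-1)·(1)·(-23) + (-1)·(3)·(19) + (+1)·(-5)·(-43) = 181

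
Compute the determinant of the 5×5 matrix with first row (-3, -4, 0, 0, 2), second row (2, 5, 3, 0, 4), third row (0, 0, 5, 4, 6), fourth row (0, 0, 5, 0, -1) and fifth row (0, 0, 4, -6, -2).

1302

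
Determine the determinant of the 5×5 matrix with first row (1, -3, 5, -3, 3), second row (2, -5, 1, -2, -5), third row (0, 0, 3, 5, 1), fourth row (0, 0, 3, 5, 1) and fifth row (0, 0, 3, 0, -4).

The matrix is block upper-triangular with a 2×2 block and a 3×3 block on the diagonal, so its determinant equals the product of the determinants of the diagonal blocks.
det of the 2×2 block = 1
det of the 3×3 block = 0
det = (1)·(0) = 0

0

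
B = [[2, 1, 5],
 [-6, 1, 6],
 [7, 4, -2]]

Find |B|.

Expand along column 1:
  + 2 · |1 6; 4 -2| = 2·(-2 − 24) = -52
  − (-6) · |1 5; 4 -2| = −(-6)·(-2 − 20) = -132
  + 7 · |1 5; 1 6| = 7·(6 − 5) = 7
Sum: (-52) + (-132) + (7) = -177

|B| = -177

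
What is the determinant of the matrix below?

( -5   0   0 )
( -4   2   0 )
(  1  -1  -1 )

10

The matrix is lower triangular, so the determinant is the product of the diagonal entries:
det = (-5) · (2) · (-1) = 10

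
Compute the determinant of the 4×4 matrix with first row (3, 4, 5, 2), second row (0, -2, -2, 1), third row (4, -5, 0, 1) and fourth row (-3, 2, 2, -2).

The determinant is -107.

Expand along row 2 (it has 1 zero):
  + (-2) · M_22   where M_22 = det([3 5 2; 4 0 1; -3 2 -2]) = 35
  − (-2) · M_23   where M_23 = det([3 4 2; 4 -5 1; -3 2 -2]) = 30
  + (1) · M_24   where M_24 = det([3 4 5; 4 -5 0; -3 2 2]) = -97
det = (+1)·(-2)·(35) + (-1)·(-2)·(30) + (+1)·(1)·(-97) = -107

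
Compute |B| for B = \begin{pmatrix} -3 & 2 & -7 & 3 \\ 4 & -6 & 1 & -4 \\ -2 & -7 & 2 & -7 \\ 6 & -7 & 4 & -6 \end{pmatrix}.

|B| = -225

Expand along row 1:
  + (-3) · M_11   where M_11 = det([-6 1 -4; -7 2 -7; -7 4 -6]) = -33
  − (2) · M_12   where M_12 = det([4 1 -4; -2 2 -7; 6 4 -6]) = 90
  + (-7) · M_13   where M_13 = det([4 -6 -4; -2 -7 -7; 6 -7 -6]) = 72
  − (3) · M_14   where M_14 = det([4 -6 1; -2 -7 2; 6 -7 4]) = -120
det = (+1)·(-3)·(-33) + (-1)·(2)·(90) + (+1)·(-7)·(72) + (-1)·(3)·(-120) = -225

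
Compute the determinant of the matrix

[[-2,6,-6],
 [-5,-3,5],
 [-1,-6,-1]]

The determinant is -288.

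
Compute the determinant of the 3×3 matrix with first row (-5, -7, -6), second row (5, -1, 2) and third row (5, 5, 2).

Expand along row 1:
  + (-5) · |-1 2; 5 2| = (-5)·(-2 − 10) = 60
  − (-7) · |5 2; 5 2| = −(-7)·(10 − 10) = 0
  + (-6) · |5 -1; 5 5| = (-6)·(25 − (-5)) = -180
Sum: (60) + (0) + (-180) = -120

-120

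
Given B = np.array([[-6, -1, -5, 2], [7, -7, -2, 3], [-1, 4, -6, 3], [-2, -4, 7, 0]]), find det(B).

Expand along row 4 (it has 1 zero):
  − (-2) · M_41   where M_41 = det([-1 -5 2; -7 -2 3; 4 -6 3]) = -77
  + (-4) · M_42   where M_42 = det([-6 -5 2; 7 -2 3; -1 -6 3]) = -40
  − (7) · M_43   where M_43 = det([-6 -1 2; 7 -7 3; -1 4 3]) = 264
det = (-1)·(-2)·(-77) + (+1)·(-4)·(-40) + (-1)·(7)·(264) = -1842

det(B) = -1842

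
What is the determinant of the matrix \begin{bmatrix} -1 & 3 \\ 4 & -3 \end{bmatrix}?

det = (-1)·(-3) − 3·4 = 3 − 12 = -9

The determinant is -9.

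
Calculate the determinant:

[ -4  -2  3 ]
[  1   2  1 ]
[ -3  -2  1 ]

Expand along row 1:
  + (-4) · |2 1; -2 1| = (-4)·(2 − (-2)) = -16
  − (-2) · |1 1; -3 1| = −(-2)·(1 − (-3)) = 8
  + 3 · |1 2; -3 -2| = 3·(-2 − (-6)) = 12
Sum: (-16) + (8) + (12) = 4

The determinant is 4.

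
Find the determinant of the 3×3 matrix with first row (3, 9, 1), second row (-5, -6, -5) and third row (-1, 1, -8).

The determinant is -167.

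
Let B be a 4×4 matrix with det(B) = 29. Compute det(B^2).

det(B^2) = (det B)^2 = (29)^2 = 841

841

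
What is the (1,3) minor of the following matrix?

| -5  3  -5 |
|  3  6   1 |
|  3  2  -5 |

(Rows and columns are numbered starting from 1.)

Delete row 1 and column 3; the remaining 2×2 submatrix is [3 6; 3 2].
Its determinant is 3·2 − 6·3 = -12.

The minor is -12.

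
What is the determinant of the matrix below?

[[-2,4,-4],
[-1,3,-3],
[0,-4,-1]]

Expand along row 3:
  − (-4) · |-2 -4; -1 -3| = −(-4)·(6 − 4) = 8
  + (-1) · |-2 4; -1 3| = (-1)·(-6 − (-4)) = 2
Sum: (8) + (2) = 10

10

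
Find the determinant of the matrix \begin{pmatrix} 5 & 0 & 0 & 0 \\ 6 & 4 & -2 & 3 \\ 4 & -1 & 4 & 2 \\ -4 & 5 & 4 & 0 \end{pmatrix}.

-620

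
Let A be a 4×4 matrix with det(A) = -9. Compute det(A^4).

6561

det(A^4) = (det A)^4 = (-9)^4 = 6561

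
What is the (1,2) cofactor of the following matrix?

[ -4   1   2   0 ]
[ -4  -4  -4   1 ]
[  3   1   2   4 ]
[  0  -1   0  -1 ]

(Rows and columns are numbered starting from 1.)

4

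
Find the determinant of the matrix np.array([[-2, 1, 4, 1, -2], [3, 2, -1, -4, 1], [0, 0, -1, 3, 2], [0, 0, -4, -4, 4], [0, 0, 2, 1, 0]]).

The matrix is block upper-triangular with a 2×2 block and a 3×3 block on the diagonal, so its determinant equals the product of the determinants of the diagonal blocks.
det of the 2×2 block = -7
det of the 3×3 block = 36
det = (-7)·(36) = -252

The determinant is -252.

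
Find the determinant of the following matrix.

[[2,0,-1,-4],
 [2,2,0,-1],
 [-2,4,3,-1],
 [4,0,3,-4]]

The determinant is 220.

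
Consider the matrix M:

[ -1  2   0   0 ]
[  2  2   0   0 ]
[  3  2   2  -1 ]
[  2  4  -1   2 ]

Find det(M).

M is block lower-triangular with a 2×2 block and a 2×2 block on the diagonal, so its determinant equals the product of the determinants of the diagonal blocks.
det of the 2×2 block = -6
det of the 2×2 block = 3
det = (-6)·(3) = -18

-18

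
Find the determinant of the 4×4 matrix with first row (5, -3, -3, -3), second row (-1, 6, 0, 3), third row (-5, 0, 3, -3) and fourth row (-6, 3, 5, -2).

Expand along row 2 (it has 1 zero):
  − (-1) · M_21   where M_21 = det([-3 -3 -3; 0 3 -3; 3 5 -2]) = 27
  + (6) · M_22   where M_22 = det([5 -3 -3; -5 3 -3; -6 5 -2]) = 42
  + (3) · M_24   where M_24 = det([5 -3 -3; -5 0 3; -6 3 5]) = -21
det = (-1)·(-1)·(27) + (+1)·(6)·(42) + (+1)·(3)·(-21) = 216

The determinant is 216.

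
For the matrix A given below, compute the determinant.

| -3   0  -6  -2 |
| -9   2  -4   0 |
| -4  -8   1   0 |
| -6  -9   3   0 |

|A| = 390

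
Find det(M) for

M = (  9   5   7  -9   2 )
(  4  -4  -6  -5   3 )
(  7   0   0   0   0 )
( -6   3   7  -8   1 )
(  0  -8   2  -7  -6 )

-6384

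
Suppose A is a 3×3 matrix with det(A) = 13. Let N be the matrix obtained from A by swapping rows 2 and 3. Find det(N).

Swapping two rows multiplies the determinant by −1.
det(N) = (-1)·(13) = -13

-13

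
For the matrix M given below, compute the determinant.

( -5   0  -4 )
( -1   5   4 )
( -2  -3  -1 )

The determinant is -87.

Expand along column 2:
  + 5 · |-5 -4; -2 -1| = 5·(5 − 8) = -15
  − (-3) · |-5 -4; -1 4| = −(-3)·(-20 − 4) = -72
Sum: (-15) + (-72) = -87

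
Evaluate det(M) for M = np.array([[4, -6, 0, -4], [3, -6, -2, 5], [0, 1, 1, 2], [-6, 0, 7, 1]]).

det(M) = 730

Expand along row 1 (it has 1 zero):
  + (4) · M_11   where M_11 = det([-6 -2 5; 1 1 2; 0 7 1]) = 115
  − (-6) · M_12   where M_12 = det([3 -2 5; 0 1 2; -6 7 1]) = 15
  − (-4) · M_14   where M_14 = det([3 -6 -2; 0 1 1; -6 0 7]) = 45
det = (+1)·(4)·(115) + (-1)·(-6)·(15) + (-1)·(-4)·(45) = 730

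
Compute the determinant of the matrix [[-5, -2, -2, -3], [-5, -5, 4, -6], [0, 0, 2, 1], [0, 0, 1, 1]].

15

The matrix is block upper-triangular with a 2×2 block and a 2×2 block on the diagonal, so its determinant equals the product of the determinants of the diagonal blocks.
det of the 2×2 block = 15
det of the 2×2 block = 1
det = (15)·(1) = 15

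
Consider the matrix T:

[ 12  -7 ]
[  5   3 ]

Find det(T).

det(T) = 12·3 − (-7)·5 = 36 − (-35) = 71

The determinant is 71.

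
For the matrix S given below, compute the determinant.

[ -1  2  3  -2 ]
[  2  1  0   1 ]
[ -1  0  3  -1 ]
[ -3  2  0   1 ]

det(S) = -51

Expand along column 3 (it has 2 zeros):
  + (3) · M_13   where M_13 = det([2 1 1; -1 0 -1; -3 2 1]) = 6
  + (3) · M_33   where M_33 = det([-1 2 -2; 2 1 1; -3 2 1]) = -23
det = (+1)·(3)·(6) + (+1)·(3)·(-23) = -51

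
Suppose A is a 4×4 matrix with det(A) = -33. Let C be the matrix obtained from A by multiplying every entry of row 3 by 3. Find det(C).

Scaling one row by 3 multiplies the determinant by 3.
det(C) = (3)·(-33) = -99

det(C) = -99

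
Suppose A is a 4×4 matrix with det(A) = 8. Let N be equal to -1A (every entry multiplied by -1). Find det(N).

8

For a 4×4 matrix, det(-1A) = (-1)^4·det(A) = 1·det(A).
det(N) = (1)·(8) = 8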